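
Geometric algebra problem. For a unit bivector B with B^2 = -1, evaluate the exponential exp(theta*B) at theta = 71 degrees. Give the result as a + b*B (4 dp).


For a unit bivector B with B^2 = -1, the exponential series gives
e^(theta*B) = cos(theta) + sin(theta)*B (the GA analogue of Euler's formula).
theta = 71 degrees = 1.239184 rad
cos(71 deg) = 0.3256
sin(71 deg) = 0.9455
exp(theta*B) = 0.3256 + 0.9455*B


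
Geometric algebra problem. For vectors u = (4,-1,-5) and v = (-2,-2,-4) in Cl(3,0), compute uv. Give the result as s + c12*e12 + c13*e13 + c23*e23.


In Cl(3,0): e_i^2 = 1, e_ie_j = -e_je_i for i != j.
Scalar part = u . v = 4*(-2) + (-1)*(-2) + (-5)*(-4)
= -8 + 2 + 20 = 14
e12 coeff = 4*(-2) - (-1)*(-2) = -8 - 2 = -10
e13 coeff = 4*(-4) - (-5)*(-2) = -16 - 10 = -26
e23 coeff = (-1)*(-4) - (-5)*(-2) = 4 - 10 = -6
uv = 14 - 10*e12 - 26*e13 - 6*e23


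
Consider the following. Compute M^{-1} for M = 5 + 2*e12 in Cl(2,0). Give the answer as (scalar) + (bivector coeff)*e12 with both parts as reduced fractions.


M = 5 + 2*e12, where e12^2 = -1.
Since M commutes with its reverse ~M = a - b*e12, M * ~M = a^2 - b^2*e12^2 = a^2 + b^2.
So M^{-1} = ~M / (a^2 + b^2) = (a - b*e12)/(a^2 + b^2).
a^2 + b^2 = 25 + 4 = 29
Scalar part = 5/29 = 5/29
Bivector coeff = -2/29 = -2/29
M^{-1} = 5/29 - 2/29*e12


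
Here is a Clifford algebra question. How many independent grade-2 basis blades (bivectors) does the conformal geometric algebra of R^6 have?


The conformal model of R^6 uses Cl(7,1) with m = 6 + 2 = 8 generators.
Number of grade-2 blades = C(m, 2) = C(8, 2)
= 8*7/2 = 28


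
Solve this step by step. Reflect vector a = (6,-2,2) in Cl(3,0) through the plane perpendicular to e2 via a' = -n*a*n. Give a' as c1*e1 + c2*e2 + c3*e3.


Reflection formula: a' = -n*a*n, with n = e2 (unit vector, n^2 = 1).
For reflection through hyperplane perp to e2:
The component along e2 flips sign, others stay.
a = (6, -2, 2)
a' = (6, 2, 2)
a' = 6*e1 + 2*e2 + 2*e3


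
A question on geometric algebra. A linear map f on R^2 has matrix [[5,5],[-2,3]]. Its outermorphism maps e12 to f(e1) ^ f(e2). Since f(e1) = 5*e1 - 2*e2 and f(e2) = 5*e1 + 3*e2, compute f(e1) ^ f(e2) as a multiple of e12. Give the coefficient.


The outermorphism of a linear map f sends e1^e2 to f(e1)^f(e2).
f(e1) = 5*e1 - 2*e2
f(e2) = 5*e1 + 3*e2
f(e1) ^ f(e2) = (5*e1 - 2*e2) ^ (5*e1 + 3*e2)
= 5*3*e12 + (-2)*5*e21
= (15 - (-10))*e12
= 25*e12
Coefficient = 25


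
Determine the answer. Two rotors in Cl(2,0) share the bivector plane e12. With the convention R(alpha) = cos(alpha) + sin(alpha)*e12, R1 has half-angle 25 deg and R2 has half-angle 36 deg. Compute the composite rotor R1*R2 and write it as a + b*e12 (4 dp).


Same-plane rotors commute and their half-angles add:
R1*R2 = cos(a1 + a2) + sin(a1 + a2)*e12.
a1 + a2 = 25 + 36 = 61 deg
cos(61 deg) = 0.4848
sin(61 deg) = 0.8746
R1*R2 = 0.4848 + 0.8746*e12


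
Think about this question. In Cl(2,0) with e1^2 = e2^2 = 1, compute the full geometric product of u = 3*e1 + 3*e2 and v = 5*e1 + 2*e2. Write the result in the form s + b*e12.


Expand: (3*e1 + 3*e2)(5*e1 + 2*e2)
= 3*5*e1e1 + 3*2*e1e2 + 3*5*e2e1 + 3*2*e2e2
Using e1^2 = e2^2 = 1, e2e1 = -e1e2:
Scalar part s = 3*5 + 3*2 = 15 + 6 = 21
Bivector part b = 3*2 - 3*5 = 6 - 15 = -9
uv = 21 - 9*e12


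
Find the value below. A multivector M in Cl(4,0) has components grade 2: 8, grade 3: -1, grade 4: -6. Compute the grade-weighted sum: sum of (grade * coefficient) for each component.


Grade-weighted sum = sum of grade_k * coefficient_k
2*8 = 16
3*(-1) = -3
4*(-6) = -24
Total = 16 + (-3) + (-24) = -11


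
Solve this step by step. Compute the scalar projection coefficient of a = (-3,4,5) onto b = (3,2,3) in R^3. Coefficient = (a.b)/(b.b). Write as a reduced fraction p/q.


Projection coefficient = (a . b) / (b . b)
a . b = (-3)*3 + 4*2 + 5*3
= -9 + 8 + 15 = 14
b . b = 3^2 + 2^2 + 3^2
= 9 + 4 + 9 = 22
Coefficient = 14/22
In lowest terms: 7/11


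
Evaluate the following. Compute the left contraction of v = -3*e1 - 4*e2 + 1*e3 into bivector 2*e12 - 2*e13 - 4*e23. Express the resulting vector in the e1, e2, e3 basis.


Left contraction v _| B = <vB>_1 (grade-1 part of the geometric product vB).
Using e1_|e12 = e2, e2_|e12 = -e1, e1_|e13 = e3, e3_|e13 = -e1, e2_|e23 = e3, e3_|e23 = -e2:
e1 coeff: -v2*b12 - v3*b13 = -(-4)*(2) - (1)*(-2) = 10
e2 coeff: v1*b12 - v3*b23 = (-3)*(2) - (1)*(-4) = -2
e3 coeff: v1*b13 + v2*b23 = (-3)*(-2) + (-4)*(-4) = 22
v _| B = 10*e1 - 2*e2 + 22*e3


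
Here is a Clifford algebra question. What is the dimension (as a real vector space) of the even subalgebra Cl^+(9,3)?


Even subalgebra dimension = 2^(n-1)
n = 9 + 3 = 12
2^(12 - 1) = 2^11 = 2048
Verification: sum of C(12,k) for even k = 1 + 66 + 495 + 924 + 495 + 66 + 1 = 2048
Result = 2048


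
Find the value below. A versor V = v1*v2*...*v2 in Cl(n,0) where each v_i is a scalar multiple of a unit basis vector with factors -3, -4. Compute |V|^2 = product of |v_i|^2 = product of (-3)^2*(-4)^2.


Each vector v_i has |v_i|^2 = s_i^2
Squared scales: (-3)^2 = 9, (-4)^2 = 16
|V|^2 = 9 * 16
= 144


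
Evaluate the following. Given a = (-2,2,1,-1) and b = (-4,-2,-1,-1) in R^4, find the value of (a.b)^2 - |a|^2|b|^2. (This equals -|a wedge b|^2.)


a . b = (-2)*(-4) + 2*(-2) + 1*(-1) + (-1)*(-1)
= 8 + (-4) + (-1) + 1 = 4
|a|^2 = (-2)^2 + 2^2 + 1^2 + (-1)^2 = 10
|b|^2 = (-4)^2 + (-2)^2 + (-1)^2 + (-1)^2 = 22
(a.b)^2 = 4^2 = 16
|a|^2 * |b|^2 = 10 * 22 = 220
Result = 16 - 220 = -204


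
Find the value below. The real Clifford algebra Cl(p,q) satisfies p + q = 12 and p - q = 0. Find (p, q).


We need p + q = 12 and p - q = 0.
Adding: 2p = 12 + 0 = 12, so p = 6.
Then q = 12 - 6 = 6.
(p, q) = (6, 6)


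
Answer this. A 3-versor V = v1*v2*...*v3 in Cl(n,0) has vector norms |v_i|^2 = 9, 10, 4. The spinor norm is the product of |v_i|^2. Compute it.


Spinor norm N(V) = |v1|^2 * |v2|^2 * ... * |v3|^2
= 9 * 10 * 4
Running product: 9, 90, 360
N(V) = 360


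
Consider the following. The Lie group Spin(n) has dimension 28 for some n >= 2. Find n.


dim Spin(n) = dim so(n) = n(n-1)/2.
Solve n(n-1)/2 = 28, i.e. n^2 - n - 56 = 0.
Discriminant = 1 + 8*28 = 225
n = (1 + sqrt(225))/2 = (1 + 15)/2 = 8


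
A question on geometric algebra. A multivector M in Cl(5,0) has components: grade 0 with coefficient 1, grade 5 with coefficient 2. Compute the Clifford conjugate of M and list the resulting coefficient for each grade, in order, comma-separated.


Clifford conjugate sign for grade k: (-1)^(k(k+1)/2)
Grade 0: (-1)^(0*1/2) = (-1)^0 = 1, coeff 1 -> 1
Grade 5: (-1)^(5*6/2) = (-1)^15 = -1, coeff 2 -> -2
Conjugated coefficients: 1, -2


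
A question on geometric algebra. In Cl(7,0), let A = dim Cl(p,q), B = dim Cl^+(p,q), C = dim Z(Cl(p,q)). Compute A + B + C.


n = 7 + 0 = 7
Total dim = 2^7 = 128
Even subalgebra dim = 2^6 = 64
n is odd, so center dim = 2
Sum = 128 + 64 + 2 = 194


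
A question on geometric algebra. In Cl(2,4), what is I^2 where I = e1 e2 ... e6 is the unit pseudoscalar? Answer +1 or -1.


The pseudoscalar I = e1...e_n (product of all n generators) of Cl(p,q) satisfies I^2 = (-1)^(q + n(n-1)/2).
p = 2, q = 4, n = p + q = 6
n(n-1)/2 = 6 * 5 / 2 = 15
Exponent = q + n(n-1)/2 = 4 + 15 = 19
I^2 = (-1)^19 = -1


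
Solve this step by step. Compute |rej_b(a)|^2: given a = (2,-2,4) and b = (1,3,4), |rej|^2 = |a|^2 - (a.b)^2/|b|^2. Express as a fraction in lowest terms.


|a|^2 = 2^2 + (-2)^2 + 4^2 = 24
|b|^2 = 1^2 + 3^2 + 4^2 = 26
a . b = 2*1 + (-2)*3 + 4*4 = 12
(a.b)^2 = 12^2 = 144
|rej|^2 = 24 - 144/26
= (624 - 144)/26
= 480/26
In lowest terms: 240/13


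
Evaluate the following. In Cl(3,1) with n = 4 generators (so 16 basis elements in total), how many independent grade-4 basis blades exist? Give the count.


Number of grade-k basis blades in Cl(p,q) with n = p + q is C(n, k).
n = 3 + 1 = 4
C(4, 4) = 4! / (4! * 0!)
= 24 / (24 * 1)
= 1


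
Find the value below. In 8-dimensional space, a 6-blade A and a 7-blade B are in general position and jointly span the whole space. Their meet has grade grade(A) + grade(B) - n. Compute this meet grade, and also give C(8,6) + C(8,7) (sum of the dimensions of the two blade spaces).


Meet grade = grade(A) + grade(B) - n
= 6 + 7 - 8 = 5
C(8,6) = 28
C(8,7) = 8
dim_A + dim_B = 28 + 8 = 36


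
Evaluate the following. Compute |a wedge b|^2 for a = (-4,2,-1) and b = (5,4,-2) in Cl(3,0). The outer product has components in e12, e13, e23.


a wedge b = (a1*b2 - a2*b1)*e12 + (a1*b3 - a3*b1)*e13 + (a2*b3 - a3*b2)*e23
e12 coeff: (-4)*4 - 2*5 = -16 - 10 = -26
e13 coeff: (-4)*(-2) - (-1)*5 = 8 - (-5) = 13
e23 coeff: 2*(-2) - (-1)*4 = -4 - (-4) = 0
|a wedge b|^2 = (-26)^2 + 13^2 + 0^2
= 676 + 169 + 0
= 845


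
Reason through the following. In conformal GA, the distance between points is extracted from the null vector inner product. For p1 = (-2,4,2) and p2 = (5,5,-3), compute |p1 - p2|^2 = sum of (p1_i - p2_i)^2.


p1 - p2 = (-7, -1, 5)
|p1 - p2|^2 = (-7)^2 + (-1)^2 + 5^2
= 49 + 1 + 25
= 75


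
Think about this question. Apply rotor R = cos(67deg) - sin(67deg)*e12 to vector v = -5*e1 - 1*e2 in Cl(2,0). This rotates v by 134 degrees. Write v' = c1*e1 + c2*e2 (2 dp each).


Rotor R = cos(67deg) - sin(67deg)*e12
Rotation angle theta = 2 * 67 = 134 degrees
v' = R*v*~R rotates v by theta.
cos(134deg) = -0.6947, sin(134deg) = 0.7193
v'_1 = -5*cos(134deg) - (-1)*sin(134deg)
= -5*(-0.6947) - (-1)*0.7193
= 4.19
v'_2 = -5*sin(134deg) + (-1)*cos(134deg)
= -5*0.7193 + (-1)*(-0.6947)
= -2.90
v' = 4.19*e1 - 2.90*e2


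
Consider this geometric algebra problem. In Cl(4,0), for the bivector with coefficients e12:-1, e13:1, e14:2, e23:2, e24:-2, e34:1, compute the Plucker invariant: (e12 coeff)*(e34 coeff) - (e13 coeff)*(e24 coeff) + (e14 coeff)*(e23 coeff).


Plucker relation: af - be + cd
a*f = (-1)*1 = -1
b*e = 1*(-2) = -2
c*d = 2*2 = 4
af - be + cd = -1 - (-2) + 4
= 5


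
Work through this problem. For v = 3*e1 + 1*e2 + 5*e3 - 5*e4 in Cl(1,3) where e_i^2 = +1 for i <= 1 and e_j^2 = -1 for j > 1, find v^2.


v^2 = sum of c_i^2 * e_i^2
Positive signature terms (e_i^2 = +1): 3^2 = 9
Negative signature terms (e_j^2 = -1): 1^2 + 5^2 + (-5)^2 = 51
v^2 = 9 - 51 = -42


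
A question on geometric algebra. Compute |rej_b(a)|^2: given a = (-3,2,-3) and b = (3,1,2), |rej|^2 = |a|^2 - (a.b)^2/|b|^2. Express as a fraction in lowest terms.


|a|^2 = (-3)^2 + 2^2 + (-3)^2 = 22
|b|^2 = 3^2 + 1^2 + 2^2 = 14
a . b = (-3)*3 + 2*1 + (-3)*2 = -13
(a.b)^2 = (-13)^2 = 169
|rej|^2 = 22 - 169/14
= (308 - 169)/14
= 139/14
In lowest terms: 139/14


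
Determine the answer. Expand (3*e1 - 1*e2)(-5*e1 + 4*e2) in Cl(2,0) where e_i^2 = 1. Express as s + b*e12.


Expand: (3*e1 - 1*e2)(-5*e1 + 4*e2)
= 3*(-5)*e1e1 + 3*4*e1e2 + (-1)*(-5)*e2e1 + (-1)*4*e2e2
Using e1^2 = e2^2 = 1, e2e1 = -e1e2:
Scalar part s = 3*(-5) + (-1)*4 = -15 + (-4) = -19
Bivector part b = 3*4 - (-1)*(-5) = 12 - 5 = 7
uv = -19 + 7*e12


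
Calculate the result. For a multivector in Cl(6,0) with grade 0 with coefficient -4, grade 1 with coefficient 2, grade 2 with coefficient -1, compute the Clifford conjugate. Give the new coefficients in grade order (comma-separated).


Clifford conjugate sign for grade k: (-1)^(k(k+1)/2)
Grade 0: (-1)^(0*1/2) = (-1)^0 = 1, coeff -4 -> -4
Grade 1: (-1)^(1*2/2) = (-1)^1 = -1, coeff 2 -> -2
Grade 2: (-1)^(2*3/2) = (-1)^3 = -1, coeff -1 -> 1
Conjugated coefficients: -4, -2, 1


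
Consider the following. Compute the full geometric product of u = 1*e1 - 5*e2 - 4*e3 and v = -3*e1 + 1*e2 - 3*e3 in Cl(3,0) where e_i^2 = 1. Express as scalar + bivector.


In Cl(3,0): e_i^2 = 1, e_ie_j = -e_je_i for i != j.
Scalar part = u . v = 1*(-3) + (-5)*1 + (-4)*(-3)
= -3 + (-5) + 12 = 4
e12 coeff = 1*1 - (-5)*(-3) = 1 - 15 = -14
e13 coeff = 1*(-3) - (-4)*(-3) = -3 - 12 = -15
e23 coeff = (-5)*(-3) - (-4)*1 = 15 - (-4) = 19
uv = 4 - 14*e12 - 15*e13 + 19*e23


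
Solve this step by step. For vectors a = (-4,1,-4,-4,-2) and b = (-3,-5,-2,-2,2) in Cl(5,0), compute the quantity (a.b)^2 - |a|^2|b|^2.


a . b = (-4)*(-3) + 1*(-5) + (-4)*(-2) + (-4)*(-2) + (-2)*2
= 12 + (-5) + 8 + 8 + (-4) = 19
|a|^2 = (-4)^2 + 1^2 + (-4)^2 + (-4)^2 + (-2)^2 = 53
|b|^2 = (-3)^2 + (-5)^2 + (-2)^2 + (-2)^2 + 2^2 = 46
(a.b)^2 = 19^2 = 361
|a|^2 * |b|^2 = 53 * 46 = 2438
Result = 361 - 2438 = -2077


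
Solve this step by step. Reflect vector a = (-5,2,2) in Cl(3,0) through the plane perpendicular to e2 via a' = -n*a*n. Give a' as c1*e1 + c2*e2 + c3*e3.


Reflection formula: a' = -n*a*n, with n = e2 (unit vector, n^2 = 1).
For reflection through hyperplane perp to e2:
The component along e2 flips sign, others stay.
a = (-5, 2, 2)
a' = (-5, -2, 2)
a' = -5*e1 - 2*e2 + 2*e3


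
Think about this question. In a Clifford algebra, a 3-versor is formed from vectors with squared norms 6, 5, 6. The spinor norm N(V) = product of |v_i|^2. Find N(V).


Spinor norm N(V) = |v1|^2 * |v2|^2 * ... * |v3|^2
= 6 * 5 * 6
Running product: 6, 30, 180
N(V) = 180


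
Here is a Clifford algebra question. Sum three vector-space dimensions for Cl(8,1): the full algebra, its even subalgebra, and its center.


n = 8 + 1 = 9
Total dim = 2^9 = 512
Even subalgebra dim = 2^8 = 256
n is odd, so center dim = 2
Sum = 512 + 256 + 2 = 770


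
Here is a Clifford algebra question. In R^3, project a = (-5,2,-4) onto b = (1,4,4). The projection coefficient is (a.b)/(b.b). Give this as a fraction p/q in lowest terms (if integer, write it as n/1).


Projection coefficient = (a . b) / (b . b)
a . b = (-5)*1 + 2*4 + (-4)*4
= -5 + 8 + (-16) = -13
b . b = 1^2 + 4^2 + 4^2
= 1 + 16 + 16 = 33
Coefficient = -13/33
In lowest terms: -13/33


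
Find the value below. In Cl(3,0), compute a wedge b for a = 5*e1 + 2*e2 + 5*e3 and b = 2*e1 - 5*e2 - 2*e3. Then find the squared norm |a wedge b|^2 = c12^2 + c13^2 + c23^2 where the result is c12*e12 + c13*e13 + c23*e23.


a wedge b = (a1*b2 - a2*b1)*e12 + (a1*b3 - a3*b1)*e13 + (a2*b3 - a3*b2)*e23
e12 coeff: 5*(-5) - 2*2 = -25 - 4 = -29
e13 coeff: 5*(-2) - 5*2 = -10 - 10 = -20
e23 coeff: 2*(-2) - 5*(-5) = -4 - (-25) = 21
|a wedge b|^2 = (-29)^2 + (-20)^2 + 21^2
= 841 + 400 + 441
= 1682


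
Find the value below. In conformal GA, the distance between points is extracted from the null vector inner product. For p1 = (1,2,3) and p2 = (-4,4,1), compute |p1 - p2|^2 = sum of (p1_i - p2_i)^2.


p1 - p2 = (5, -2, 2)
|p1 - p2|^2 = 5^2 + (-2)^2 + 2^2
= 25 + 4 + 4
= 33


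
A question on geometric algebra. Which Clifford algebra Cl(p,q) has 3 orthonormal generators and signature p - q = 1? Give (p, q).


We need p + q = 3 and p - q = 1.
Adding: 2p = 3 + 1 = 4, so p = 2.
Then q = 3 - 2 = 1.
(p, q) = (2, 1)


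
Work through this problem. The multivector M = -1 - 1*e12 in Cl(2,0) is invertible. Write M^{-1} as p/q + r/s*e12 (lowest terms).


M = -1 - 1*e12, where e12^2 = -1.
Since M commutes with its reverse ~M = a - b*e12, M * ~M = a^2 - b^2*e12^2 = a^2 + b^2.
So M^{-1} = ~M / (a^2 + b^2) = (a - b*e12)/(a^2 + b^2).
a^2 + b^2 = 1 + 1 = 2
Scalar part = -1/2 = -1/2
Bivector coeff = 1/2 = 1/2
M^{-1} = -1/2 + 1/2*e12


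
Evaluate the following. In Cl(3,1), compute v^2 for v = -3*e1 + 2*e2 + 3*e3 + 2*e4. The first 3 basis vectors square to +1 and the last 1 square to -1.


v^2 = sum of c_i^2 * e_i^2
Positive signature terms (e_i^2 = +1): (-3)^2 + 2^2 + 3^2 = 22
Negative signature terms (e_j^2 = -1): 2^2 = 4
v^2 = 22 - 4 = 18


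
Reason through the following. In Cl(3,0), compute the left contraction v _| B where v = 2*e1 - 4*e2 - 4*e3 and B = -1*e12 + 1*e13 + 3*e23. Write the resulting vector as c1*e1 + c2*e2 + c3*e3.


Left contraction v _| B = <vB>_1 (grade-1 part of the geometric product vB).
Using e1_|e12 = e2, e2_|e12 = -e1, e1_|e13 = e3, e3_|e13 = -e1, e2_|e23 = e3, e3_|e23 = -e2:
e1 coeff: -v2*b12 - v3*b13 = -(-4)*(-1) - (-4)*(1) = 0
e2 coeff: v1*b12 - v3*b23 = (2)*(-1) - (-4)*(3) = 10
e3 coeff: v1*b13 + v2*b23 = (2)*(1) + (-4)*(3) = -10
v _| B = 0*e1 + 10*e2 - 10*e3


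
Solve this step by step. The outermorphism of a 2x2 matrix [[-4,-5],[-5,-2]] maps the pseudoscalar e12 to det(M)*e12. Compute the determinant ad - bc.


The outermorphism of a linear map f sends e1^e2 to f(e1)^f(e2).
f(e1) = -4*e1 - 5*e2
f(e2) = -5*e1 - 2*e2
f(e1) ^ f(e2) = (-4*e1 - 5*e2) ^ (-5*e1 - 2*e2)
= (-4)*(-2)*e12 + (-5)*(-5)*e21
= (8 - 25)*e12
= -17*e12
Coefficient = -17


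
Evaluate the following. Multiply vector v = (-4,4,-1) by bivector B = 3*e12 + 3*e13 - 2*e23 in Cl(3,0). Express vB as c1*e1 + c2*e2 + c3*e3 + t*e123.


vB has grade-1 (vector) and grade-3 (trivector) parts: vB = (v _| B) + (v ^ B).
Vector part <vB>_1:
  e1: -v2*b12 - v3*b13 = -(4)*(3) - (-1)*(3) = -9
  e2: v1*b12 - v3*b23 = (-4)*(3) - (-1)*(-2) = -14
  e3: v1*b13 + v2*b23 = (-4)*(3) + (4)*(-2) = -20
Trivector part <vB>_3:
  e123: v1*b23 - v2*b13 + v3*b12 = (-4)*(-2) - (4)*(3) + (-1)*(3) = -7
vB = -9*e1 - 14*e2 - 20*e3 - 7*e123


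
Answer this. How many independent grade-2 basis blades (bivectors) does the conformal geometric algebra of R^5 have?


The conformal model of R^5 uses Cl(6,1) with m = 5 + 2 = 7 generators.
Number of grade-2 blades = C(m, 2) = C(7, 2)
= 7*6/2 = 21


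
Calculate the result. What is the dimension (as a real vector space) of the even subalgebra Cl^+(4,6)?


Even subalgebra dimension = 2^(n-1)
n = 4 + 6 = 10
2^(10 - 1) = 2^9 = 512
Verification: sum of C(10,k) for even k = 1 + 45 + 210 + 210 + 45 + 1 = 512
Result = 512


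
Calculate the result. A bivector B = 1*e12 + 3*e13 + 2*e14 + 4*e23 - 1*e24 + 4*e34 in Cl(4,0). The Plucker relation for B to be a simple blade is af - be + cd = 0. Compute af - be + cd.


Plucker relation: af - be + cd
a*f = 1*4 = 4
b*e = 3*(-1) = -3
c*d = 2*4 = 8
af - be + cd = 4 - (-3) + 8
= 15


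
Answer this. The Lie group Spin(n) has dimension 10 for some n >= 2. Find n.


dim Spin(n) = dim so(n) = n(n-1)/2.
Solve n(n-1)/2 = 10, i.e. n^2 - n - 20 = 0.
Discriminant = 1 + 8*10 = 81
n = (1 + sqrt(81))/2 = (1 + 9)/2 = 5


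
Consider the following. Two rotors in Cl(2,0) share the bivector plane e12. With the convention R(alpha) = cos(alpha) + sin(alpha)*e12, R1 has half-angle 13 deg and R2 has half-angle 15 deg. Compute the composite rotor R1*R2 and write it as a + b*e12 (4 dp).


Same-plane rotors commute and their half-angles add:
R1*R2 = cos(a1 + a2) + sin(a1 + a2)*e12.
a1 + a2 = 13 + 15 = 28 deg
cos(28 deg) = 0.8829
sin(28 deg) = 0.4695
R1*R2 = 0.8829 + 0.4695*e12


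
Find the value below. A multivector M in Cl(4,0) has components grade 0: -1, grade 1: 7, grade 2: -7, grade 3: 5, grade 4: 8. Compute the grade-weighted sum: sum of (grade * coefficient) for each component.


Grade-weighted sum = sum of grade_k * coefficient_k
0*(-1) = 0
1*7 = 7
2*(-7) = -14
3*5 = 15
4*8 = 32
Total = 0 + 7 + (-14) + 15 + 32 = 40


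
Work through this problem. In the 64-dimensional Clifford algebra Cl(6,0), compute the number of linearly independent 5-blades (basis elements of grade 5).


Number of grade-k basis blades in Cl(p,q) with n = p + q is C(n, k).
n = 6 + 0 = 6
C(6, 5) = 6! / (5! * 1!)
= 720 / (120 * 1)
= 6


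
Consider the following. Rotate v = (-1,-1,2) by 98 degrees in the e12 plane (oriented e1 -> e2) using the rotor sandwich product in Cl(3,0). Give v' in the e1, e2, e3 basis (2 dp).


Rotor R = cos(49deg) - sin(49deg)*e12
Rotation angle theta = 2 * 49 = 98 degrees in the e12 plane (e1 -> e2).
The component perpendicular to the plane (e3) is invariant: v'_3 = v3 = 2.00
cos(98deg) = -0.1392, sin(98deg) = 0.9903
v'_1 = v1*cos(theta) - v2*sin(theta) = -1*(-0.1392) - (-1)*0.9903 = 1.13
v'_2 = v1*sin(theta) + v2*cos(theta) = -1*0.9903 + (-1)*(-0.1392) = -0.85
v' = 1.13*e1 - 0.85*e2 + 2.00*e3


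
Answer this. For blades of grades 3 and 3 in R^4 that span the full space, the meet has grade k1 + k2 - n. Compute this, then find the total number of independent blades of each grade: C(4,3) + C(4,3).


Meet grade = grade(A) + grade(B) - n
= 3 + 3 - 4 = 2
C(4,3) = 4
C(4,3) = 4
dim_A + dim_B = 4 + 4 = 8


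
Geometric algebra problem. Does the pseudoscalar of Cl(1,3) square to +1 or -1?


The pseudoscalar I = e1...e_n (product of all n generators) of Cl(p,q) satisfies I^2 = (-1)^(q + n(n-1)/2).
p = 1, q = 3, n = p + q = 4
n(n-1)/2 = 4 * 3 / 2 = 6
Exponent = q + n(n-1)/2 = 3 + 6 = 9
I^2 = (-1)^9 = -1


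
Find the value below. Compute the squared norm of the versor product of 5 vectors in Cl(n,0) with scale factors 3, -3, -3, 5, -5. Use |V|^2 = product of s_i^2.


Each vector v_i has |v_i|^2 = s_i^2
Squared scales: 3^2 = 9, (-3)^2 = 9, (-3)^2 = 9, 5^2 = 25, (-5)^2 = 25
|V|^2 = 9 * 9 * 9 * 25 * 25
= 455625


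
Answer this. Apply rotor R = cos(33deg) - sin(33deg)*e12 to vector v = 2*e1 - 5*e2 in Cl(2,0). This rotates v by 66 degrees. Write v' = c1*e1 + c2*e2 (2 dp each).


Rotor R = cos(33deg) - sin(33deg)*e12
Rotation angle theta = 2 * 33 = 66 degrees
v' = R*v*~R rotates v by theta.
cos(66deg) = 0.4067, sin(66deg) = 0.9135
v'_1 = 2*cos(66deg) - (-5)*sin(66deg)
= 2*0.4067 - (-5)*0.9135
= 5.38
v'_2 = 2*sin(66deg) + (-5)*cos(66deg)
= 2*0.9135 + (-5)*0.4067
= -0.21
v' = 5.38*e1 - 0.21*e2


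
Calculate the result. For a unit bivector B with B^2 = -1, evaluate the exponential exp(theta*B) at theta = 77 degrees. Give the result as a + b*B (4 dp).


For a unit bivector B with B^2 = -1, the exponential series gives
e^(theta*B) = cos(theta) + sin(theta)*B (the GA analogue of Euler's formula).
theta = 77 degrees = 1.343904 rad
cos(77 deg) = 0.2250
sin(77 deg) = 0.9744
exp(theta*B) = 0.2250 + 0.9744*B


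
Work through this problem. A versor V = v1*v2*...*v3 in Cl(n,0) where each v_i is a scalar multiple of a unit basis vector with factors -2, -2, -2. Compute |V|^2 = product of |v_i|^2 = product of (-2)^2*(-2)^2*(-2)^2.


Each vector v_i has |v_i|^2 = s_i^2
Squared scales: (-2)^2 = 4, (-2)^2 = 4, (-2)^2 = 4
|V|^2 = 4 * 4 * 4
= 64


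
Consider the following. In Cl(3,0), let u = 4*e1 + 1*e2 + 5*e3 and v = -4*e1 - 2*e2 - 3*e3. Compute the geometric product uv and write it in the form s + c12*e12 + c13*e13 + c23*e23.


In Cl(3,0): e_i^2 = 1, e_ie_j = -e_je_i for i != j.
Scalar part = u . v = 4*(-4) + 1*(-2) + 5*(-3)
= -16 + (-2) + (-15) = -33
e12 coeff = 4*(-2) - 1*(-4) = -8 - (-4) = -4
e13 coeff = 4*(-3) - 5*(-4) = -12 - (-20) = 8
e23 coeff = 1*(-3) - 5*(-2) = -3 - (-10) = 7
uv = -33 - 4*e12 + 8*e13 + 7*e23


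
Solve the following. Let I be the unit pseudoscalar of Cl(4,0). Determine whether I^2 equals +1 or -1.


The pseudoscalar I = e1...e_n (product of all n generators) of Cl(p,q) satisfies I^2 = (-1)^(q + n(n-1)/2).
p = 4, q = 0, n = p + q = 4
n(n-1)/2 = 4 * 3 / 2 = 6
Exponent = q + n(n-1)/2 = 0 + 6 = 6
I^2 = (-1)^6 = +1


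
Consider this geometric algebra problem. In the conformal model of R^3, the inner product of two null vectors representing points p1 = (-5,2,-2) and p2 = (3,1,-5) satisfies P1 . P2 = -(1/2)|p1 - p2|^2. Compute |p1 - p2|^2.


p1 - p2 = (-8, 1, 3)
|p1 - p2|^2 = (-8)^2 + 1^2 + 3^2
= 64 + 1 + 9
= 74


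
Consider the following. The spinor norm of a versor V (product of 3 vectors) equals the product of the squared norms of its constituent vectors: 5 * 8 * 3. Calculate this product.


Spinor norm N(V) = |v1|^2 * |v2|^2 * ... * |v3|^2
= 5 * 8 * 3
Running product: 5, 40, 120
N(V) = 120


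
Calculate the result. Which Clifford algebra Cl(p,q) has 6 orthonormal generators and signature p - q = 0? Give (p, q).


We need p + q = 6 and p - q = 0.
Adding: 2p = 6 + 0 = 6, so p = 3.
Then q = 6 - 3 = 3.
(p, q) = (3, 3)


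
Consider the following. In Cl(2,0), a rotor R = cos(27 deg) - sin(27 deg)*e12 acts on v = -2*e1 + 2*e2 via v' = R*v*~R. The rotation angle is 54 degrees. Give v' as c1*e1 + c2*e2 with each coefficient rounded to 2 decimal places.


Rotor R = cos(27deg) - sin(27deg)*e12
Rotation angle theta = 2 * 27 = 54 degrees
v' = R*v*~R rotates v by theta.
cos(54deg) = 0.5878, sin(54deg) = 0.8090
v'_1 = -2*cos(54deg) - 2*sin(54deg)
= -2*0.5878 - 2*0.8090
= -2.79
v'_2 = -2*sin(54deg) + 2*cos(54deg)
= -2*0.8090 + 2*0.5878
= -0.44
v' = -2.79*e1 - 0.44*e2


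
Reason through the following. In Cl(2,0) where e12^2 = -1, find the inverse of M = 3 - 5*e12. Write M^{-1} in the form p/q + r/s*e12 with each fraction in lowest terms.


M = 3 - 5*e12, where e12^2 = -1.
Since M commutes with its reverse ~M = a - b*e12, M * ~M = a^2 - b^2*e12^2 = a^2 + b^2.
So M^{-1} = ~M / (a^2 + b^2) = (a - b*e12)/(a^2 + b^2).
a^2 + b^2 = 9 + 25 = 34
Scalar part = 3/34 = 3/34
Bivector coeff = 5/34 = 5/34
M^{-1} = 3/34 + 5/34*e12


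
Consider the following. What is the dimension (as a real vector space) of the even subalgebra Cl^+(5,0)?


Even subalgebra dimension = 2^(n-1)
n = 5 + 0 = 5
2^(5 - 1) = 2^4 = 16
Verification: sum of C(5,k) for even k = 1 + 10 + 5 = 16
Result = 16


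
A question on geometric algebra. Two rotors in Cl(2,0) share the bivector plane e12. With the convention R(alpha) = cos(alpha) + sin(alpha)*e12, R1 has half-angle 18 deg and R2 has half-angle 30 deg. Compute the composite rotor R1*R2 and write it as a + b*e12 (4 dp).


Same-plane rotors commute and their half-angles add:
R1*R2 = cos(a1 + a2) + sin(a1 + a2)*e12.
a1 + a2 = 18 + 30 = 48 deg
cos(48 deg) = 0.6691
sin(48 deg) = 0.7431
R1*R2 = 0.6691 + 0.7431*e12


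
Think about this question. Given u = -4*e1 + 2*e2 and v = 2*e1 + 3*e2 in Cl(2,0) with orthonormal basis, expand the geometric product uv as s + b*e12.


Expand: (-4*e1 + 2*e2)(2*e1 + 3*e2)
= (-4)*2*e1e1 + (-4)*3*e1e2 + 2*2*e2e1 + 2*3*e2e2
Using e1^2 = e2^2 = 1, e2e1 = -e1e2:
Scalar part s = (-4)*2 + 2*3 = -8 + 6 = -2
Bivector part b = (-4)*3 - 2*2 = -12 - 4 = -16
uv = -2 - 16*e12


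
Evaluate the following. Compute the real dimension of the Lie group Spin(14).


Spin(n) double-covers SO(n); both have Lie algebra so(n) of dimension n(n-1)/2.
n = 14
n(n-1) = 14 * 13 = 182
dim Spin(14) = 182/2 = 91


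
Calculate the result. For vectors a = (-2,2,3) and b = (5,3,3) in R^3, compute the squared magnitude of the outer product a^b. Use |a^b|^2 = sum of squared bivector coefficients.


a wedge b = (a1*b2 - a2*b1)*e12 + (a1*b3 - a3*b1)*e13 + (a2*b3 - a3*b2)*e23
e12 coeff: (-2)*3 - 2*5 = -6 - 10 = -16
e13 coeff: (-2)*3 - 3*5 = -6 - 15 = -21
e23 coeff: 2*3 - 3*3 = 6 - 9 = -3
|a wedge b|^2 = (-16)^2 + (-21)^2 + (-3)^2
= 256 + 441 + 9
= 706


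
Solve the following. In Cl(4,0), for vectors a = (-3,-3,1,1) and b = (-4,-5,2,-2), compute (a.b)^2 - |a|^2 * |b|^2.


a . b = (-3)*(-4) + (-3)*(-5) + 1*2 + 1*(-2)
= 12 + 15 + 2 + (-2) = 27
|a|^2 = (-3)^2 + (-3)^2 + 1^2 + 1^2 = 20
|b|^2 = (-4)^2 + (-5)^2 + 2^2 + (-2)^2 = 49
(a.b)^2 = 27^2 = 729
|a|^2 * |b|^2 = 20 * 49 = 980
Result = 729 - 980 = -251


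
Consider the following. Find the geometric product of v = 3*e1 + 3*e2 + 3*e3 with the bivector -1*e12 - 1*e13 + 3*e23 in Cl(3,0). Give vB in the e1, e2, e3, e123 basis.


vB has grade-1 (vector) and grade-3 (trivector) parts: vB = (v _| B) + (v ^ B).
Vector part <vB>_1:
  e1: -v2*b12 - v3*b13 = -(3)*(-1) - (3)*(-1) = 6
  e2: v1*b12 - v3*b23 = (3)*(-1) - (3)*(3) = -12
  e3: v1*b13 + v2*b23 = (3)*(-1) + (3)*(3) = 6
Trivector part <vB>_3:
  e123: v1*b23 - v2*b13 + v3*b12 = (3)*(3) - (3)*(-1) + (3)*(-1) = 9
vB = 6*e1 - 12*e2 + 6*e3 + 9*e123


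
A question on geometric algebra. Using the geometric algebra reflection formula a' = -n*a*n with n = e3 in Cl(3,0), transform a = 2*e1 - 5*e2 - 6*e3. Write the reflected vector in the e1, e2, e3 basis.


Reflection formula: a' = -n*a*n, with n = e3 (unit vector, n^2 = 1).
For reflection through hyperplane perp to e3:
The component along e3 flips sign, others stay.
a = (2, -5, -6)
a' = (2, -5, 6)
a' = 2*e1 - 5*e2 + 6*e3


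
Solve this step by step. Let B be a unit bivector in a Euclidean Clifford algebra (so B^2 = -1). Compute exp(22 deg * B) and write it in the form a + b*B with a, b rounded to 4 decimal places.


For a unit bivector B with B^2 = -1, the exponential series gives
e^(theta*B) = cos(theta) + sin(theta)*B (the GA analogue of Euler's formula).
theta = 22 degrees = 0.383972 rad
cos(22 deg) = 0.9272
sin(22 deg) = 0.3746
exp(theta*B) = 0.9272 + 0.3746*B


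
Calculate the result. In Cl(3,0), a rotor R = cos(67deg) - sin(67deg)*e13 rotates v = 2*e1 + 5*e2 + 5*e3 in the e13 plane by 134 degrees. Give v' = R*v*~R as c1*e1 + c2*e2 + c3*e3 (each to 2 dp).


Rotor R = cos(67deg) - sin(67deg)*e13
Rotation angle theta = 2 * 67 = 134 degrees in the e13 plane (e1 -> e3).
The component perpendicular to the plane (e2) is invariant: v'_2 = v2 = 5.00
cos(134deg) = -0.6947, sin(134deg) = 0.7193
v'_1 = v1*cos(theta) - v3*sin(theta) = 2*(-0.6947) - 5*0.7193 = -4.99
v'_3 = v1*sin(theta) + v3*cos(theta) = 2*0.7193 + 5*(-0.6947) = -2.03
v' = -4.99*e1 + 5.00*e2 - 2.03*e3


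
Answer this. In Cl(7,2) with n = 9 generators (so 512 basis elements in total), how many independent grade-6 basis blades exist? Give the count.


Number of grade-k basis blades in Cl(p,q) with n = p + q is C(n, k).
n = 7 + 2 = 9
C(9, 6) = 9! / (6! * 3!)
= 362880 / (720 * 6)
= 84


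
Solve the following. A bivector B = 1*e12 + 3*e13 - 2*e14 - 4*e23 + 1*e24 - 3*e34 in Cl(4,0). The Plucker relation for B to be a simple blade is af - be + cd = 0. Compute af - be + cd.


Plucker relation: af - be + cd
a*f = 1*(-3) = -3
b*e = 3*1 = 3
c*d = (-2)*(-4) = 8
af - be + cd = -3 - 3 + 8
= 2


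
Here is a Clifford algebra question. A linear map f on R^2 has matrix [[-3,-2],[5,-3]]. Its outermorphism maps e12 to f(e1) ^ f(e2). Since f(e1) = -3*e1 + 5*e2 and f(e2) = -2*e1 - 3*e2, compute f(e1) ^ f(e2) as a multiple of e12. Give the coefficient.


The outermorphism of a linear map f sends e1^e2 to f(e1)^f(e2).
f(e1) = -3*e1 + 5*e2
f(e2) = -2*e1 - 3*e2
f(e1) ^ f(e2) = (-3*e1 + 5*e2) ^ (-2*e1 - 3*e2)
= (-3)*(-3)*e12 + 5*(-2)*e21
= (9 - (-10))*e12
= 19*e12
Coefficient = 19


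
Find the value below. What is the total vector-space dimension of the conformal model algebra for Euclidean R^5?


The conformal model of R^5 uses Cl(6,1): the 5 Euclidean generators plus two extra orthogonal generators e+ (e+^2 = +1) and e- (e-^2 = -1), from which the null vectors e0, einf are built.
Number of generators m = 5 + 2 = 7.
dim Cl(p,q) = 2^m = 2^7 = 128


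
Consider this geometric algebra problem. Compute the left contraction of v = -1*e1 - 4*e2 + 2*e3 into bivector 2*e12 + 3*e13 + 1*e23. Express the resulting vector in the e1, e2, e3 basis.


Left contraction v _| B = <vB>_1 (grade-1 part of the geometric product vB).
Using e1_|e12 = e2, e2_|e12 = -e1, e1_|e13 = e3, e3_|e13 = -e1, e2_|e23 = e3, e3_|e23 = -e2:
e1 coeff: -v2*b12 - v3*b13 = -(-4)*(2) - (2)*(3) = 2
e2 coeff: v1*b12 - v3*b23 = (-1)*(2) - (2)*(1) = -4
e3 coeff: v1*b13 + v2*b23 = (-1)*(3) + (-4)*(1) = -7
v _| B = 2*e1 - 4*e2 - 7*e3


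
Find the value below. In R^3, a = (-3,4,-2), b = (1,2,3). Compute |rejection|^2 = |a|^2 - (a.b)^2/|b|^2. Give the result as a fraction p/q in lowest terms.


|a|^2 = (-3)^2 + 4^2 + (-2)^2 = 29
|b|^2 = 1^2 + 2^2 + 3^2 = 14
a . b = (-3)*1 + 4*2 + (-2)*3 = -1
(a.b)^2 = (-1)^2 = 1
|rej|^2 = 29 - 1/14
= (406 - 1)/14
= 405/14
In lowest terms: 405/14


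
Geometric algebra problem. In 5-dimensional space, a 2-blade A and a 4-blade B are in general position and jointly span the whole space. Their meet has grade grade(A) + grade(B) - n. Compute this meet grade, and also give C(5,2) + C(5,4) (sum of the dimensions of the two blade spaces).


Meet grade = grade(A) + grade(B) - n
= 2 + 4 - 5 = 1
C(5,2) = 10
C(5,4) = 5
dim_A + dim_B = 10 + 5 = 15


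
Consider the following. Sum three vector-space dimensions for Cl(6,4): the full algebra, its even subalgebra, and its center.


n = 6 + 4 = 10
Total dim = 2^10 = 1024
Even subalgebra dim = 2^9 = 512
n is even, so center dim = 1
Sum = 1024 + 512 + 1 = 1537


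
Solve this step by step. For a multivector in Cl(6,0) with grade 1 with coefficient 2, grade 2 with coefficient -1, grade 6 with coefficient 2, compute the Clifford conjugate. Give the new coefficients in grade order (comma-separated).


Clifford conjugate sign for grade k: (-1)^(k(k+1)/2)
Grade 1: (-1)^(1*2/2) = (-1)^1 = -1, coeff 2 -> -2
Grade 2: (-1)^(2*3/2) = (-1)^3 = -1, coeff -1 -> 1
Grade 6: (-1)^(6*7/2) = (-1)^21 = -1, coeff 2 -> -2
Conjugated coefficients: -2, 1, -2


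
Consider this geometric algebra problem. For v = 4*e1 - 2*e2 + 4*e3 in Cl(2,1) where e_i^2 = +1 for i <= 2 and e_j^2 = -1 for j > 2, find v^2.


v^2 = sum of c_i^2 * e_i^2
Positive signature terms (e_i^2 = +1): 4^2 + (-2)^2 = 20
Negative signature terms (e_j^2 = -1): 4^2 = 16
v^2 = 20 - 16 = 4


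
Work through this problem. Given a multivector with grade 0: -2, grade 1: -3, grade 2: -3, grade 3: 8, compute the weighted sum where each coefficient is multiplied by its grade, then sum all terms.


Grade-weighted sum = sum of grade_k * coefficient_k
0*(-2) = 0
1*(-3) = -3
2*(-3) = -6
3*8 = 24
Total = 0 + (-3) + (-6) + 24 = 15


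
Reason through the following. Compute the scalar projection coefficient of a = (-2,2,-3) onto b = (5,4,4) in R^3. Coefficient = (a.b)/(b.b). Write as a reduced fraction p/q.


Projection coefficient = (a . b) / (b . b)
a . b = (-2)*5 + 2*4 + (-3)*4
= -10 + 8 + (-12) = -14
b . b = 5^2 + 4^2 + 4^2
= 25 + 16 + 16 = 57
Coefficient = -14/57
In lowest terms: -14/57


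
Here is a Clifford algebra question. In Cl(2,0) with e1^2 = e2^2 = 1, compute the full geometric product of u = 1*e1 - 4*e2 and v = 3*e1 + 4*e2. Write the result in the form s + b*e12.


Expand: (1*e1 - 4*e2)(3*e1 + 4*e2)
= 1*3*e1e1 + 1*4*e1e2 + (-4)*3*e2e1 + (-4)*4*e2e2
Using e1^2 = e2^2 = 1, e2e1 = -e1e2:
Scalar part s = 1*3 + (-4)*4 = 3 + (-16) = -13
Bivector part b = 1*4 - (-4)*3 = 4 - (-12) = 16
uv = -13 + 16*e12


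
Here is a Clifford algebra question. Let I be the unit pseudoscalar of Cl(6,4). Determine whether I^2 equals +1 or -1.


The pseudoscalar I = e1...e_n (product of all n generators) of Cl(p,q) satisfies I^2 = (-1)^(q + n(n-1)/2).
p = 6, q = 4, n = p + q = 10
n(n-1)/2 = 10 * 9 / 2 = 45
Exponent = q + n(n-1)/2 = 4 + 45 = 49
I^2 = (-1)^49 = -1


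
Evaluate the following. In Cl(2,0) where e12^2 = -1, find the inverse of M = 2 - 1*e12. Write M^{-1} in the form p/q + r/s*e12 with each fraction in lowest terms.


M = 2 - 1*e12, where e12^2 = -1.
Since M commutes with its reverse ~M = a - b*e12, M * ~M = a^2 - b^2*e12^2 = a^2 + b^2.
So M^{-1} = ~M / (a^2 + b^2) = (a - b*e12)/(a^2 + b^2).
a^2 + b^2 = 4 + 1 = 5
Scalar part = 2/5 = 2/5
Bivector coeff = 1/5 = 1/5
M^{-1} = 2/5 + 1/5*e12


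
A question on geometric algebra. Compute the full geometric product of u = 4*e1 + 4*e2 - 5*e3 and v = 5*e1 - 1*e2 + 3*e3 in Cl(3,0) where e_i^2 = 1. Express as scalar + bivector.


In Cl(3,0): e_i^2 = 1, e_ie_j = -e_je_i for i != j.
Scalar part = u . v = 4*5 + 4*(-1) + (-5)*3
= 20 + (-4) + (-15) = 1
e12 coeff = 4*(-1) - 4*5 = -4 - 20 = -24
e13 coeff = 4*3 - (-5)*5 = 12 - (-25) = 37
e23 coeff = 4*3 - (-5)*(-1) = 12 - 5 = 7
uv = 1 - 24*e12 + 37*e13 + 7*e23


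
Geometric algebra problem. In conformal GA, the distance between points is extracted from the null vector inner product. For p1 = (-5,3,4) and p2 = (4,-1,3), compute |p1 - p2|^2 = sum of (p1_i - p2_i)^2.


p1 - p2 = (-9, 4, 1)
|p1 - p2|^2 = (-9)^2 + 4^2 + 1^2
= 81 + 16 + 1
= 98


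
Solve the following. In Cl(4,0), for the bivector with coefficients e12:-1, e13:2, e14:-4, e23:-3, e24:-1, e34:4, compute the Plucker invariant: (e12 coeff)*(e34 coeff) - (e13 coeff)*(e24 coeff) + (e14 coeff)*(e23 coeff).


Plucker relation: af - be + cd
a*f = (-1)*4 = -4
b*e = 2*(-1) = -2
c*d = (-4)*(-3) = 12
af - be + cd = -4 - (-2) + 12
= 10


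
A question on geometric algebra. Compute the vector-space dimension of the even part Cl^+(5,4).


Even subalgebra dimension = 2^(n-1)
n = 5 + 4 = 9
2^(9 - 1) = 2^8 = 256
Verification: sum of C(9,k) for even k = 1 + 36 + 126 + 84 + 9 = 256
Result = 256


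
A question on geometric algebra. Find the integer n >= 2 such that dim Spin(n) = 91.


dim Spin(n) = dim so(n) = n(n-1)/2.
Solve n(n-1)/2 = 91, i.e. n^2 - n - 182 = 0.
Discriminant = 1 + 8*91 = 729
n = (1 + sqrt(729))/2 = (1 + 27)/2 = 14


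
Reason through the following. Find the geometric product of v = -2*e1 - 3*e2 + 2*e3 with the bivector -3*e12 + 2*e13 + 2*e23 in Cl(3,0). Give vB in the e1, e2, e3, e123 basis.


vB has grade-1 (vector) and grade-3 (trivector) parts: vB = (v _| B) + (v ^ B).
Vector part <vB>_1:
  e1: -v2*b12 - v3*b13 = -(-3)*(-3) - (2)*(2) = -13
  e2: v1*b12 - v3*b23 = (-2)*(-3) - (2)*(2) = 2
  e3: v1*b13 + v2*b23 = (-2)*(2) + (-3)*(2) = -10
Trivector part <vB>_3:
  e123: v1*b23 - v2*b13 + v3*b12 = (-2)*(2) - (-3)*(2) + (2)*(-3) = -4
vB = -13*e1 + 2*e2 - 10*e3 - 4*e123


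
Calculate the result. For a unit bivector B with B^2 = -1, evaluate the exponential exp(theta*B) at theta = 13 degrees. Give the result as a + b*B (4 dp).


For a unit bivector B with B^2 = -1, the exponential series gives
e^(theta*B) = cos(theta) + sin(theta)*B (the GA analogue of Euler's formula).
theta = 13 degrees = 0.226893 rad
cos(13 deg) = 0.9744
sin(13 deg) = 0.2250
exp(theta*B) = 0.9744 + 0.2250*B


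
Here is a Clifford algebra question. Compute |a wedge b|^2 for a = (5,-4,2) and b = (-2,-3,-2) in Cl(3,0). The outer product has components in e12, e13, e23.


a wedge b = (a1*b2 - a2*b1)*e12 + (a1*b3 - a3*b1)*e13 + (a2*b3 - a3*b2)*e23
e12 coeff: 5*(-3) - (-4)*(-2) = -15 - 8 = -23
e13 coeff: 5*(-2) - 2*(-2) = -10 - (-4) = -6
e23 coeff: (-4)*(-2) - 2*(-3) = 8 - (-6) = 14
|a wedge b|^2 = (-23)^2 + (-6)^2 + 14^2
= 529 + 36 + 196
= 761


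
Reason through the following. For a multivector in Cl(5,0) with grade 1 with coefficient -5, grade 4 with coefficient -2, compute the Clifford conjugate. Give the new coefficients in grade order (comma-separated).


Clifford conjugate sign for grade k: (-1)^(k(k+1)/2)
Grade 1: (-1)^(1*2/2) = (-1)^1 = -1, coeff -5 -> 5
Grade 4: (-1)^(4*5/2) = (-1)^10 = 1, coeff -2 -> -2
Conjugated coefficients: 5, -2


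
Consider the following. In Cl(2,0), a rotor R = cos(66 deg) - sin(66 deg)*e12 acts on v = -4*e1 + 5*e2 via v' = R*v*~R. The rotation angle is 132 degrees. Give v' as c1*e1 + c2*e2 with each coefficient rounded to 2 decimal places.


Rotor R = cos(66deg) - sin(66deg)*e12
Rotation angle theta = 2 * 66 = 132 degrees
v' = R*v*~R rotates v by theta.
cos(132deg) = -0.6691, sin(132deg) = 0.7431
v'_1 = -4*cos(132deg) - 5*sin(132deg)
= -4*(-0.6691) - 5*0.7431
= -1.04
v'_2 = -4*sin(132deg) + 5*cos(132deg)
= -4*0.7431 + 5*(-0.6691)
= -6.32
v' = -1.04*e1 - 6.32*e2


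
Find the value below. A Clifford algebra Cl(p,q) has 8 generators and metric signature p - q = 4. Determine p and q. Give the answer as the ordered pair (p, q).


We need p + q = 8 and p - q = 4.
Adding: 2p = 8 + 4 = 12, so p = 6.
Then q = 8 - 6 = 2.
(p, q) = (6, 2)


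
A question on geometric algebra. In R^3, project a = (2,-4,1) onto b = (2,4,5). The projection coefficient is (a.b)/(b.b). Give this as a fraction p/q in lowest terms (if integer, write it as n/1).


Projection coefficient = (a . b) / (b . b)
a . b = 2*2 + (-4)*4 + 1*5
= 4 + (-16) + 5 = -7
b . b = 2^2 + 4^2 + 5^2
= 4 + 16 + 25 = 45
Coefficient = -7/45
In lowest terms: -7/45


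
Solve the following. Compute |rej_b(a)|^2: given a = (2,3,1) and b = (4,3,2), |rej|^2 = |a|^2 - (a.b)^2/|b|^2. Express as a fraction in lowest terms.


|a|^2 = 2^2 + 3^2 + 1^2 = 14
|b|^2 = 4^2 + 3^2 + 2^2 = 29
a . b = 2*4 + 3*3 + 1*2 = 19
(a.b)^2 = 19^2 = 361
|rej|^2 = 14 - 361/29
= (406 - 361)/29
= 45/29
In lowest terms: 45/29


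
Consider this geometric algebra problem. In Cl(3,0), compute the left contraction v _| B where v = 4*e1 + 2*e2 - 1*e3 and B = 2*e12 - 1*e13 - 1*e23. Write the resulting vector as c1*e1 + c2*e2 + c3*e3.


Left contraction v _| B = <vB>_1 (grade-1 part of the geometric product vB).
Using e1_|e12 = e2, e2_|e12 = -e1, e1_|e13 = e3, e3_|e13 = -e1, e2_|e23 = e3, e3_|e23 = -e2:
e1 coeff: -v2*b12 - v3*b13 = -(2)*(2) - (-1)*(-1) = -5
e2 coeff: v1*b12 - v3*b23 = (4)*(2) - (-1)*(-1) = 7
e3 coeff: v1*b13 + v2*b23 = (4)*(-1) + (2)*(-1) = -6
v _| B = -5*e1 + 7*e2 - 6*e3
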